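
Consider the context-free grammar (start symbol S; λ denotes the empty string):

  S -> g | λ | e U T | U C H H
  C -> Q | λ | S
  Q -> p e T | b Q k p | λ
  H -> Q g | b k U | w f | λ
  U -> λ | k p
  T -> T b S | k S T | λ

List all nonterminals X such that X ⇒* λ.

{ C, H, Q, S, T, U }

Directly nullable (have an λ-production): S, C, Q, H, U, T.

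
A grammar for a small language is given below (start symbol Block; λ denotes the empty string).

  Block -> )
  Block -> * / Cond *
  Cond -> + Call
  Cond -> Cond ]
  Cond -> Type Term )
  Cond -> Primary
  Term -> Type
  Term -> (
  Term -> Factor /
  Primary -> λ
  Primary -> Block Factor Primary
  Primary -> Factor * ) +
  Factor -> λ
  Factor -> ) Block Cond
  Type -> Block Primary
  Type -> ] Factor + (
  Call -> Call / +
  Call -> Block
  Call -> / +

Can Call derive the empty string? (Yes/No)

Nullable nonterminals: Cond, Factor, Primary.
No production of Call has an RHS whose symbols are all nullable, so Call is not nullable.

No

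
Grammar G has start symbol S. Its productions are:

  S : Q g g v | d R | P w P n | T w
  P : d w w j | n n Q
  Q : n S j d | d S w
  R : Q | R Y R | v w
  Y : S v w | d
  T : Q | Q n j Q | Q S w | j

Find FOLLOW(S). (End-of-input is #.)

S is the start symbol, so # ∈ FOLLOW(S).
In Q : n S j d: add FIRST(j d) = { j }.
In Q : d S w: add FIRST(w) = { w }.
In Y : S v w: add FIRST(v w) = { v }.
In T : Q S w: add FIRST(w) = { w }.
Union: FOLLOW(S) = { #, j, v, w }.

{ #, j, v, w }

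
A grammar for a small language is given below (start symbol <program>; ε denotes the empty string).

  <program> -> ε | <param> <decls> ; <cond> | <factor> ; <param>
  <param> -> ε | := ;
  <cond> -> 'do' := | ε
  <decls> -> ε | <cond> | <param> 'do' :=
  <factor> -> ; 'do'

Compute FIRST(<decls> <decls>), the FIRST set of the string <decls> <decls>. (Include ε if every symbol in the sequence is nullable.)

Add FIRST(<decls>)\{ε} = { 'do', := }; <decls> is nullable, continue.
Add FIRST(<decls>)\{ε} = { 'do', := }; <decls> is nullable, continue.
Every symbol is nullable, so include ε.

{ 'do', :=, ε }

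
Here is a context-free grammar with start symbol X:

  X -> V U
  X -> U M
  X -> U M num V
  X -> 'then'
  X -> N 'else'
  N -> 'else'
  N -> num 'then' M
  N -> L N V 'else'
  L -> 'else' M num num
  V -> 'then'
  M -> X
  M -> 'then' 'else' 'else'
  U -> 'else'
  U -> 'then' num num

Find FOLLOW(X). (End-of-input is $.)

{ $, 'else', 'then', num }

X is the start symbol, so $ ∈ FOLLOW(X).
In M -> X: X is at the end, add FOLLOW(M) = { $, 'else', 'then', num }.
Union: FOLLOW(X) = { $, 'else', 'then', num }.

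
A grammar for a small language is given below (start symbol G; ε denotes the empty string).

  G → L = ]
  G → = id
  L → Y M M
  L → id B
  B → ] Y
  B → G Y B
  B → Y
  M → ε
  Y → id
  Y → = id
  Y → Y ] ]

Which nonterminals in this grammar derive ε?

{ M }

Directly nullable (have an ε-production): M.
No other nonterminal has a production whose RHS symbols are all nullable.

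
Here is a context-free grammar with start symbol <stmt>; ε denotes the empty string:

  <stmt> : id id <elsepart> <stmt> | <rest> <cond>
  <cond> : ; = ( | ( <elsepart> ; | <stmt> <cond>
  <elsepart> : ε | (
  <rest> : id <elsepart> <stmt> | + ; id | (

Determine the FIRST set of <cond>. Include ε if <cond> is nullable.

{ (, +, ;, id }

<cond> : ; = ( contributes {;}.
<cond> : ( <elsepart> ; contributes {(}.
From <cond> : <stmt> <cond>: add FIRST(<stmt>) = { (, +, id }.
Union: FIRST(<cond>) = { (, +, ;, id }.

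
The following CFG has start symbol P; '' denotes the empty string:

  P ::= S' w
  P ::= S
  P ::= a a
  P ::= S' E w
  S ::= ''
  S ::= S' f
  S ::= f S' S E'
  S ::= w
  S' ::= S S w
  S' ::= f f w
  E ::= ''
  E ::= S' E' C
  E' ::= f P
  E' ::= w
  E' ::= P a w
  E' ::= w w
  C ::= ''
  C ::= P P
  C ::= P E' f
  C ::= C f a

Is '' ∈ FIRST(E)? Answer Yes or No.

Yes

E has an ''-production, so E ⇒ ''.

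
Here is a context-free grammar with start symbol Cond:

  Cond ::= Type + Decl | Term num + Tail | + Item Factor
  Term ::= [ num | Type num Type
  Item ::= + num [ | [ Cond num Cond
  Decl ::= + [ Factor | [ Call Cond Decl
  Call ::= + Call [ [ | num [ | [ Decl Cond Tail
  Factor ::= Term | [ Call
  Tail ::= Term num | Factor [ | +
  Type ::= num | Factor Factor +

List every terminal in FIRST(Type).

Type ::= num contributes {num}.
From Type ::= Factor Factor +: add FIRST(Factor) = { [, num }.
Union: FIRST(Type) = { [, num }.

{ [, num }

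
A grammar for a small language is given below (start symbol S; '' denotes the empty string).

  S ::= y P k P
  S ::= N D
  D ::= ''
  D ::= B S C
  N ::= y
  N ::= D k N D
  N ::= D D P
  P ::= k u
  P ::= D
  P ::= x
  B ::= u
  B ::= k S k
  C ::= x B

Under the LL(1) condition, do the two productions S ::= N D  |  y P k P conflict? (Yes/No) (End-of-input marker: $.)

Yes

FIRST(N D) = { k, u, x, y, '' } and FIRST(y P k P) = { y }.
Both contain y, so the two alternatives are not disjoint — LL(1) conflict.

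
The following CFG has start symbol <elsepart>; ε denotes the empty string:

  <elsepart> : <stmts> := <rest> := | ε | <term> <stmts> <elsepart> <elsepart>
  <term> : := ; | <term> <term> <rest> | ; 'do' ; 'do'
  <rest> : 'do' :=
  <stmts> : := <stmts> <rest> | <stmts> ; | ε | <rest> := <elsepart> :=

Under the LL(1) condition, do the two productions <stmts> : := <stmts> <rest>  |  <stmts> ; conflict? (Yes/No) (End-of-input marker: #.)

Yes

FIRST(:= <stmts> <rest>) = { := } and FIRST(<stmts> ;) = { 'do', :=, ; }.
Both contain :=, so the two alternatives are not disjoint — LL(1) conflict.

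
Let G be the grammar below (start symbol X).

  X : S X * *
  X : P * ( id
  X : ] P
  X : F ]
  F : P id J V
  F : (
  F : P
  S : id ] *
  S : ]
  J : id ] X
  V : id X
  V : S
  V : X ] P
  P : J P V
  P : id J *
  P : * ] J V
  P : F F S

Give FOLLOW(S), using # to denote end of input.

{ #, (, *, ], id }

In X : S X * *: add FIRST(X * *) = { (, *, ], id }.
In V : S: S is at the end, add FOLLOW(V) = { #, (, *, ], id }.
In P : F F S: S is at the end, add FOLLOW(P) = { #, (, *, ], id }.
Union: FOLLOW(S) = { #, (, *, ], id }.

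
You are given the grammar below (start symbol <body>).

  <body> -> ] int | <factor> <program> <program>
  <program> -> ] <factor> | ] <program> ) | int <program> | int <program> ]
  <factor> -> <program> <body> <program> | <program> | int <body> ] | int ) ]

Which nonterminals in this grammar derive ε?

{ } (none)

No nonterminal has an empty production or an RHS whose symbols are all nullable.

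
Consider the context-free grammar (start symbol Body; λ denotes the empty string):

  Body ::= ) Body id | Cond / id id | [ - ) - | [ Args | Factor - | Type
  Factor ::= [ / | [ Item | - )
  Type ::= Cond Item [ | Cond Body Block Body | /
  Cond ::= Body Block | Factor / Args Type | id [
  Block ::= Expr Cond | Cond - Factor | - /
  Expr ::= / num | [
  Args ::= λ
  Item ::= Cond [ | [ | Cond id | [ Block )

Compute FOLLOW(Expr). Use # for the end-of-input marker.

In Block ::= Expr Cond: add FIRST(Cond) = { ), -, /, [, id }.
Union: FOLLOW(Expr) = { ), -, /, [, id }.

{ ), -, /, [, id }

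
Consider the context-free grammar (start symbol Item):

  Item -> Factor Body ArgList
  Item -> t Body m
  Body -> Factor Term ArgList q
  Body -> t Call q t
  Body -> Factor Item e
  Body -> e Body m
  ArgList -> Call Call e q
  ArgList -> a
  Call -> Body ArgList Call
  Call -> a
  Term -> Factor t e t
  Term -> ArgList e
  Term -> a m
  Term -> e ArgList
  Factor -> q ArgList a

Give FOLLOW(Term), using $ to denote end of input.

In Body -> Factor Term ArgList q: add FIRST(ArgList q) = { a, e, q, t }.
Union: FOLLOW(Term) = { a, e, q, t }.

{ a, e, q, t }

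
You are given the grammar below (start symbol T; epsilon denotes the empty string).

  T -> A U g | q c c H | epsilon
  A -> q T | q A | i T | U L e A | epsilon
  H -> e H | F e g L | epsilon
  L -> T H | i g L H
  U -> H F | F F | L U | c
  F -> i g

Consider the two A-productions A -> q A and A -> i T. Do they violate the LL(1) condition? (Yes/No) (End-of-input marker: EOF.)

No

FIRST(q A) = { q } and FIRST(i T) = { i }.
The FIRST sets are disjoint and neither alternative is nullable — no conflict.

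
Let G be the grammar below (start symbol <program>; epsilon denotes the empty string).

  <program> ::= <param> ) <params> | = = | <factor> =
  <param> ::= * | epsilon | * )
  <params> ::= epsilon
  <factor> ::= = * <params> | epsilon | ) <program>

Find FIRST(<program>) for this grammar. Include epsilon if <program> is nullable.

{ ), *, = }

From <program> ::= <param> ) <params>: <param> nullable, take FIRST(<param>) ∪ {)} = { ), * }.
<program> ::= = = contributes {=}.
From <program> ::= <factor> =: <factor> nullable, take FIRST(<factor>) ∪ {=} = { ), = }.
Union: FIRST(<program>) = { ), *, = }.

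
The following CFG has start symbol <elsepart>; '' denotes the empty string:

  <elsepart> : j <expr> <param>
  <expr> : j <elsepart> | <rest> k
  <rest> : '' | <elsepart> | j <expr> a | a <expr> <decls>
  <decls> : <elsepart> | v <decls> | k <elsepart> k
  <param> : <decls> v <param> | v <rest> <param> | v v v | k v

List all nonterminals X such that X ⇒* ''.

{ <rest> }

Directly nullable (have an ''-production): <rest>.
No other nonterminal has a production whose RHS symbols are all nullable.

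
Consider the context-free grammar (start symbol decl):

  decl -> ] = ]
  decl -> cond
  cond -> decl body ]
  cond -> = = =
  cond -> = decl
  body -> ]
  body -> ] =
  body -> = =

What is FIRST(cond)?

From cond -> decl body ]: add FIRST(decl) = { =, ] }.
cond -> = = = contributes {=}.
cond -> = decl contributes {=}.
Union: FIRST(cond) = { =, ] }.

{ =, ] }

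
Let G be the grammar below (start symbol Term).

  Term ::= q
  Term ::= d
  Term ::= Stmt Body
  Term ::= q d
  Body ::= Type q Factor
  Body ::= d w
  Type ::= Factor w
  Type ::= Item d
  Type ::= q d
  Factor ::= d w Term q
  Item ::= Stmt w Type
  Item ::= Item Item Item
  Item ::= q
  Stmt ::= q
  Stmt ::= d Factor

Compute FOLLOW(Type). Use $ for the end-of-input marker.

{ d, q }

In Body ::= Type q Factor: add FIRST(q Factor) = { q }.
In Item ::= Stmt w Type: Type is at the end, add FOLLOW(Item) = { d, q }.
Union: FOLLOW(Type) = { d, q }.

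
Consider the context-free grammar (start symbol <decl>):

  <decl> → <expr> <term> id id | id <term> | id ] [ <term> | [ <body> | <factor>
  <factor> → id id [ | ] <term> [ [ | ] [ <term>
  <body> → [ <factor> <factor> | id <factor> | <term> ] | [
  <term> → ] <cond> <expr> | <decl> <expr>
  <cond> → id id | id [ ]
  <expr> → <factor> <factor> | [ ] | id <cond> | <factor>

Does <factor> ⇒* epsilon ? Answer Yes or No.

No nonterminal in this grammar is nullable.
No production of <factor> has an RHS whose symbols are all nullable, so <factor> is not nullable.

No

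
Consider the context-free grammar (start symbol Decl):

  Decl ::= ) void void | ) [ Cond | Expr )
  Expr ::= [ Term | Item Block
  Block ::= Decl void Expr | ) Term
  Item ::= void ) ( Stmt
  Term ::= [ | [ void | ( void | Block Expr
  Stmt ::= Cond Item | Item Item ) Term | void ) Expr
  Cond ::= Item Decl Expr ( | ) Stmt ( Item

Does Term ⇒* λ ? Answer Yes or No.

No nonterminal in this grammar is nullable.
No production of Term has an RHS whose symbols are all nullable, so Term is not nullable.

No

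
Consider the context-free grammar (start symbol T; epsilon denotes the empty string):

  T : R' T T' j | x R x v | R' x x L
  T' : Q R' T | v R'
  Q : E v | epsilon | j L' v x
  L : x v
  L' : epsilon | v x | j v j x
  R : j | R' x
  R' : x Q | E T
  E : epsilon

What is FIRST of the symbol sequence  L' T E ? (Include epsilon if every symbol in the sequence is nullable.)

{ j, v, x }

Add FIRST(L')\{epsilon} = { j, v }; L' is nullable, continue.
Add FIRST(T) = { x }; T is not nullable, stop.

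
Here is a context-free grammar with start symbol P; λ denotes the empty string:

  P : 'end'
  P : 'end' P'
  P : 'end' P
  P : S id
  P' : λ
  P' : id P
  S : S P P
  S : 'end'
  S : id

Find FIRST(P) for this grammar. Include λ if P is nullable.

P : 'end' contributes {'end'}.
P : 'end' P' contributes {'end'}.
P : 'end' P contributes {'end'}.
From P : S id: add FIRST(S) = { 'end', id }.
Union: FIRST(P) = { 'end', id }.

{ 'end', id }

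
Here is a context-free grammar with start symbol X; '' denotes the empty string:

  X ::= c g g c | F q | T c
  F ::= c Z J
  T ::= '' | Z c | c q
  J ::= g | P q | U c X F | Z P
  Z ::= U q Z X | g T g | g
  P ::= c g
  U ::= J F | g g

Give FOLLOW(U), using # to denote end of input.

In J ::= U c X F: add FIRST(c X F) = { c }.
In Z ::= U q Z X: add FIRST(q Z X) = { q }.
Union: FOLLOW(U) = { c, q }.

{ c, q }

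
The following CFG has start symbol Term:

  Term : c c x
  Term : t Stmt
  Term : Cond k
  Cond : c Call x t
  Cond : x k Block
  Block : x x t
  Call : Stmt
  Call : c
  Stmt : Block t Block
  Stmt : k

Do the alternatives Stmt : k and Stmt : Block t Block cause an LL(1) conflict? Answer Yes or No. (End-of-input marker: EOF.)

No

FIRST(k) = { k } and FIRST(Block t Block) = { x }.
The FIRST sets are disjoint and neither alternative is nullable — no conflict.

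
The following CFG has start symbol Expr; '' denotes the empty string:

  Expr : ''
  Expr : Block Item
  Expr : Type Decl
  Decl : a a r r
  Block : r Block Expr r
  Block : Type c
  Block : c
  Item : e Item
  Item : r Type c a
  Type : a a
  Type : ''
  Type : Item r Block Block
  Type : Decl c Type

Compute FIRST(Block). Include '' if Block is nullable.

{ a, c, e, r }

Block : r Block Expr r contributes {r}.
From Block : Type c: Type nullable, take FIRST(Type) ∪ {c} = { a, c, e, r }.
Block : c contributes {c}.
Union: FIRST(Block) = { a, c, e, r }.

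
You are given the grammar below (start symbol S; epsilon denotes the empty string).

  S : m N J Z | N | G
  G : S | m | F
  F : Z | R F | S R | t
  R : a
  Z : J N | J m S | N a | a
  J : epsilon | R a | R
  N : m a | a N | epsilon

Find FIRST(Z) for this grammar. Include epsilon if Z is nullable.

From Z : J N: J, N nullable, take FIRST(J) ∪ FIRST(N) = { a, m }; also epsilon since the whole RHS is nullable.
From Z : J m S: J nullable, take FIRST(J) ∪ {m} = { a, m }.
From Z : N a: N nullable, take FIRST(N) ∪ {a} = { a, m }.
Z : a contributes {a}.
Union: FIRST(Z) = { a, m, epsilon }.

{ a, m, epsilon }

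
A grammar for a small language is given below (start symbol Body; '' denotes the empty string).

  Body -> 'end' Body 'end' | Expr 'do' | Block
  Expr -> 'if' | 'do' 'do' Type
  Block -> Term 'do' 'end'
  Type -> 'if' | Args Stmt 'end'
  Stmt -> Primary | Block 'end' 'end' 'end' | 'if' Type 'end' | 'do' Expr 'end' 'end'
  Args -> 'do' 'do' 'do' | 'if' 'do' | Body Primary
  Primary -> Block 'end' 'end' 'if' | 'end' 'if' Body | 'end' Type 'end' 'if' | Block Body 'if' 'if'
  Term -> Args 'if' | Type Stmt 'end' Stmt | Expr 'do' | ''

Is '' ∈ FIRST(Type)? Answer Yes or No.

Nullable nonterminals: Term.
No production of Type has an RHS whose symbols are all nullable, so Type is not nullable.

No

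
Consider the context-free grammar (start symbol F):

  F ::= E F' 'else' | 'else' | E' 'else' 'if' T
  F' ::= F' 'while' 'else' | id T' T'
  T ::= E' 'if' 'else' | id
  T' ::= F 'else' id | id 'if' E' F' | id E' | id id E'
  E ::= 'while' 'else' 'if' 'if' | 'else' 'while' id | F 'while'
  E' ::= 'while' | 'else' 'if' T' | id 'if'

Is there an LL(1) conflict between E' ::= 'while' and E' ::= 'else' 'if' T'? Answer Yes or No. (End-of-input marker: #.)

No

FIRST('while') = { 'while' } and FIRST('else' 'if' T') = { 'else' }.
The FIRST sets are disjoint and neither alternative is nullable — no conflict.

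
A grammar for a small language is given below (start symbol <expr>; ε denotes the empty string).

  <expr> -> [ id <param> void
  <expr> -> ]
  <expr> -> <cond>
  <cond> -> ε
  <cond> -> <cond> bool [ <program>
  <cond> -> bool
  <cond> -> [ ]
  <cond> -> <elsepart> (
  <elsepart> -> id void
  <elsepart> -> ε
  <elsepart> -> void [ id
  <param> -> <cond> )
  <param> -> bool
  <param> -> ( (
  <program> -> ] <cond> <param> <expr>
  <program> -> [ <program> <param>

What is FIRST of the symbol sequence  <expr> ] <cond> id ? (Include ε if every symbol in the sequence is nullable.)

{ (, [, ], bool, id, void }

Add FIRST(<expr>)\{ε} = { (, [, ], bool, id, void }; <expr> is nullable, continue.
] is a terminal; add {]} and stop.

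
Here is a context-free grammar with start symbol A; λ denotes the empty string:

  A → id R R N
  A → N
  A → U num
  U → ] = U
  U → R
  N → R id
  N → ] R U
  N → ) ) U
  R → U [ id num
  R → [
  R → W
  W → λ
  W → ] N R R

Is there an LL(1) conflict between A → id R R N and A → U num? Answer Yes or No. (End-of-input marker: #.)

FIRST(id R R N) = { id } and FIRST(U num) = { [, ], num }.
The FIRST sets are disjoint and neither alternative is nullable — no conflict.

No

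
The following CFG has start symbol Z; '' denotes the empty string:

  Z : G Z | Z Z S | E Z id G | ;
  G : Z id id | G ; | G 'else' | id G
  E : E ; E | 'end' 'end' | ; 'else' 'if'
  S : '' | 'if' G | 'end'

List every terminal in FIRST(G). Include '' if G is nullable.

From G : Z id id: add FIRST(Z) = { 'end', ;, id }.
From G : G ;: add FIRST(G) = { 'end', ;, id }.
From G : G 'else': add FIRST(G) = { 'end', ;, id }.
G : id G contributes {id}.
Union: FIRST(G) = { 'end', ;, id }.

{ 'end', ;, id }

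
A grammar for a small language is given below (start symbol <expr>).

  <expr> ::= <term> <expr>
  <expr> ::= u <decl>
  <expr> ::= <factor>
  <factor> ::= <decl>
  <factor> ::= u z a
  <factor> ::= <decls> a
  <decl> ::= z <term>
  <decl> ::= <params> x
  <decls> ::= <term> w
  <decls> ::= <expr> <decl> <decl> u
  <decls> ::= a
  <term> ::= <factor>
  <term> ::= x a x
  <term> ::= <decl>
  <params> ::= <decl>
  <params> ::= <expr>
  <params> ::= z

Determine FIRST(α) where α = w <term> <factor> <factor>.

{ w }

w is a terminal; add {w} and stop.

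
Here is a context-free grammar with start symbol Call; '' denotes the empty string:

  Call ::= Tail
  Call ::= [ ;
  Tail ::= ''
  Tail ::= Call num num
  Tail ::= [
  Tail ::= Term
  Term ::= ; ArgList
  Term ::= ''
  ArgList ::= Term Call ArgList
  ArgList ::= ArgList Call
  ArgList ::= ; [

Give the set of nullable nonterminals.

{ Call, Tail, Term }

Directly nullable (have an ''-production): Tail, Term.
Call ::= Tail with every symbol nullable, so Call is nullable.
No other nonterminal has a production whose RHS symbols are all nullable.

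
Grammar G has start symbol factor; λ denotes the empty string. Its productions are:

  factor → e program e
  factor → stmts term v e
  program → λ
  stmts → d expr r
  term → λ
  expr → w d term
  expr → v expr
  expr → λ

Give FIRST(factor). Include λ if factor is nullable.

{ d, e }

factor → e program e contributes {e}.
From factor → stmts term v e: add FIRST(stmts) = { d }.
Union: FIRST(factor) = { d, e }.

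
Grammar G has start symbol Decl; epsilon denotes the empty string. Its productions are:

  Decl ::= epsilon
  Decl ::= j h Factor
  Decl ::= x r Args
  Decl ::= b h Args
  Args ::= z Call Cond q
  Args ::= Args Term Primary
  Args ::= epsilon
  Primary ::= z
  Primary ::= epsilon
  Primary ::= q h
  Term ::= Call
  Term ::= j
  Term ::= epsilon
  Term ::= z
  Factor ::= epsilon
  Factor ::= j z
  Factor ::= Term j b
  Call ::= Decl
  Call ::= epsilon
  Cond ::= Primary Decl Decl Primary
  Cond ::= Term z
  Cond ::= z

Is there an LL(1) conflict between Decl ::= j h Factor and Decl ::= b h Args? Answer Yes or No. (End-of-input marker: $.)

No

FIRST(j h Factor) = { j } and FIRST(b h Args) = { b }.
The FIRST sets are disjoint and neither alternative is nullable — no conflict.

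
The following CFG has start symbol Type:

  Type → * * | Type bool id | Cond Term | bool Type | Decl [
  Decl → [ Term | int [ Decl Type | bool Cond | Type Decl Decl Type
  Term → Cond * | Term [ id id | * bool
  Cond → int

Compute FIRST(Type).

{ *, [, bool, int }

Type → * * contributes {*}.
From Type → Type bool id: add FIRST(Type) = { *, [, bool, int }.
From Type → Cond Term: add FIRST(Cond) = { int }.
Type → bool Type contributes {bool}.
From Type → Decl [: add FIRST(Decl) = { *, [, bool, int }.
Union: FIRST(Type) = { *, [, bool, int }.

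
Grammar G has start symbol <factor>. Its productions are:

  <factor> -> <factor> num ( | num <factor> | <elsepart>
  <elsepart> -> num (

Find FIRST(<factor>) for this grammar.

From <factor> -> <factor> num (: add FIRST(<factor>) = { num }.
<factor> -> num <factor> contributes {num}.
From <factor> -> <elsepart>: add FIRST(<elsepart>) = { num }.
Union: FIRST(<factor>) = { num }.

{ num }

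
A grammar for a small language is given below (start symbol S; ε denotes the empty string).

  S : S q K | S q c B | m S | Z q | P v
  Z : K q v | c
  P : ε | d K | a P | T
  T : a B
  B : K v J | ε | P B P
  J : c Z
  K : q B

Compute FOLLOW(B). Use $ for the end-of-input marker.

In S : S q c B: B is at the end, add FOLLOW(S) = { $, q }.
In T : a B: B is at the end, add FOLLOW(T) = { $, a, d, q, v }.
In B : P B P: add FIRST(P)\{ε} = { a, d }.
  Since P is nullable, also add FOLLOW(B) = { $, a, d, q, v }.
In K : q B: B is at the end, add FOLLOW(K) = { $, a, d, q, v }.
Union: FOLLOW(B) = { $, a, d, q, v }.

{ $, a, d, q, v }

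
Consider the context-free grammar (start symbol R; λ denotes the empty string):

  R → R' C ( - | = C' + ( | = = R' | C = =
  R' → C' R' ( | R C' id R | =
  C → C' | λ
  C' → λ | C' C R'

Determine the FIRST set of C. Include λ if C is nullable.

From C → C': add FIRST(C') = { =, λ } (including λ since C' is nullable).
C → λ contributes λ.
Union: FIRST(C) = { =, λ }.

{ =, λ }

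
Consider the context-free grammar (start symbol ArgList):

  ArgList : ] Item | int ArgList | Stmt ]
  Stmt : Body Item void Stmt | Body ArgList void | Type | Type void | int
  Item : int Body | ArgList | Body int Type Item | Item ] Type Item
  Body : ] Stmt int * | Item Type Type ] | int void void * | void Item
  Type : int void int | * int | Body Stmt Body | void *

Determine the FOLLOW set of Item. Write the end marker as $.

In ArgList : ] Item: Item is at the end, add FOLLOW(ArgList) = { $, *, ], int, void }.
In Stmt : Body Item void Stmt: add FIRST(void Stmt) = { void }.
In Item : Body int Type Item: Item is at the end, add FOLLOW(Item) = { $, *, ], int, void }.
In Item : Item ] Type Item: add FIRST(] Type Item) = { ] }.
In Item : Item ] Type Item: Item is at the end, add FOLLOW(Item) = { $, *, ], int, void }.
In Body : Item Type Type ]: add FIRST(Type Type ]) = { *, ], int, void }.
In Body : void Item: Item is at the end, add FOLLOW(Body) = { $, *, ], int, void }.
Union: FOLLOW(Item) = { $, *, ], int, void }.

{ $, *, ], int, void }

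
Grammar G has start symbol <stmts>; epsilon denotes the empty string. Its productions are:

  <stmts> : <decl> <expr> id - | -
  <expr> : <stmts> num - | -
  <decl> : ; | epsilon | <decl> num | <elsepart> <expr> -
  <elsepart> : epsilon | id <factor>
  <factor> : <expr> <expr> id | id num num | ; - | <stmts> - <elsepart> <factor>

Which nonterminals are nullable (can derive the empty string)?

Directly nullable (have an epsilon-production): <decl>, <elsepart>.
No other nonterminal has a production whose RHS symbols are all nullable.

{ <decl>, <elsepart> }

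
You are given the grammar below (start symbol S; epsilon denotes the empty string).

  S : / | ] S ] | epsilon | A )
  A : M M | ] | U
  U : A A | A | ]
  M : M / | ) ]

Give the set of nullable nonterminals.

{ S }

Directly nullable (have an epsilon-production): S.
No other nonterminal has a production whose RHS symbols are all nullable.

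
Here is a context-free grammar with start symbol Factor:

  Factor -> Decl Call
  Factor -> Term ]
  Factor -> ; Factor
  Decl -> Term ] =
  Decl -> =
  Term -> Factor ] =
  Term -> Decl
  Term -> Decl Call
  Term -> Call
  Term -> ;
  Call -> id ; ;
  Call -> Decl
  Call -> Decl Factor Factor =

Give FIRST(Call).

Call -> id ; ; contributes {id}.
From Call -> Decl: add FIRST(Decl) = { ;, =, id }.
From Call -> Decl Factor Factor =: add FIRST(Decl) = { ;, =, id }.
Union: FIRST(Call) = { ;, =, id }.

{ ;, =, id }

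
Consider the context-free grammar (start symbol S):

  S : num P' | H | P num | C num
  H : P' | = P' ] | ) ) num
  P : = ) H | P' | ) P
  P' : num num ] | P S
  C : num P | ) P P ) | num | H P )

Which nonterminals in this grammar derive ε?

{ } (none)

No nonterminal has an empty production or an RHS whose symbols are all nullable.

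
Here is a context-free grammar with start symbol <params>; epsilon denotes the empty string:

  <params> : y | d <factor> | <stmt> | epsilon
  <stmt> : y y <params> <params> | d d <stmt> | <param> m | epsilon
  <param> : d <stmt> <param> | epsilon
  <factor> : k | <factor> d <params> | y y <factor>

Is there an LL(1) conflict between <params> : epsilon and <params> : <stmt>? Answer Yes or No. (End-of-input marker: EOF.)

Yes

FIRST(epsilon) = { epsilon } and FIRST(<stmt>) = { d, m, y, epsilon }.
Both alternatives are nullable, violating the LL(1) condition.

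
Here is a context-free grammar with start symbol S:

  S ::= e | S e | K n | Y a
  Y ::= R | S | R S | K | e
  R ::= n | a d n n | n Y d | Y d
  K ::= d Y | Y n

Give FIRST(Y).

From Y ::= R: add FIRST(R) = { a, d, e, n }.
From Y ::= S: add FIRST(S) = { a, d, e, n }.
From Y ::= R S: add FIRST(R) = { a, d, e, n }.
From Y ::= K: add FIRST(K) = { a, d, e, n }.
Y ::= e contributes {e}.
Union: FIRST(Y) = { a, d, e, n }.

{ a, d, e, n }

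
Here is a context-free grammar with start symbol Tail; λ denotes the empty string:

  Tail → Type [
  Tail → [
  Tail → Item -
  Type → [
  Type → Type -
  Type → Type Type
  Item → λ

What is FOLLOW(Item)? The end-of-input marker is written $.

{ - }

In Tail → Item -: add FIRST(-) = { - }.
Union: FOLLOW(Item) = { - }.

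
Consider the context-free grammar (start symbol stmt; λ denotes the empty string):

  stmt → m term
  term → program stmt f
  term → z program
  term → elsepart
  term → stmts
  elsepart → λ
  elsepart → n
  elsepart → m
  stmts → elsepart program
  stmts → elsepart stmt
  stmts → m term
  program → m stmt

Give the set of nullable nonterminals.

Directly nullable (have an λ-production): elsepart.
term → elsepart with every symbol nullable, so term is nullable.
No other nonterminal has a production whose RHS symbols are all nullable.

{ elsepart, term }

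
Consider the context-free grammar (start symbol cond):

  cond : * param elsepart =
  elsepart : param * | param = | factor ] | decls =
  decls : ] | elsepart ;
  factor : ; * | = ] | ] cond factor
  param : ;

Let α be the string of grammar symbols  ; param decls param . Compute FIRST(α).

; is a terminal; add {;} and stop.

{ ; }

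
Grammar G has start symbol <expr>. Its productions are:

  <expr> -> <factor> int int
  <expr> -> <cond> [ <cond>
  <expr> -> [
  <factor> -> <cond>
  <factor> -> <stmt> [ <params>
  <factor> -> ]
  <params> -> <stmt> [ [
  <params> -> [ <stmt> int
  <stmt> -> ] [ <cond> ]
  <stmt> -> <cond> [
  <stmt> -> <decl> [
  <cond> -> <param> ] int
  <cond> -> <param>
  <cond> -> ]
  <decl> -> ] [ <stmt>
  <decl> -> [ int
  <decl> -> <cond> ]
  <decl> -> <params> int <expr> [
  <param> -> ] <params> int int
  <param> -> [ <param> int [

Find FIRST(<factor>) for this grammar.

From <factor> -> <cond>: add FIRST(<cond>) = { [, ] }.
From <factor> -> <stmt> [ <params>: add FIRST(<stmt>) = { [, ] }.
<factor> -> ] contributes {]}.
Union: FIRST(<factor>) = { [, ] }.

{ [, ] }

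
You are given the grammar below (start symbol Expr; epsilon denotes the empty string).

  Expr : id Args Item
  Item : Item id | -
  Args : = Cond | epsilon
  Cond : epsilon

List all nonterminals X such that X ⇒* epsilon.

Directly nullable (have an epsilon-production): Args, Cond.
No other nonterminal has a production whose RHS symbols are all nullable.

{ Args, Cond }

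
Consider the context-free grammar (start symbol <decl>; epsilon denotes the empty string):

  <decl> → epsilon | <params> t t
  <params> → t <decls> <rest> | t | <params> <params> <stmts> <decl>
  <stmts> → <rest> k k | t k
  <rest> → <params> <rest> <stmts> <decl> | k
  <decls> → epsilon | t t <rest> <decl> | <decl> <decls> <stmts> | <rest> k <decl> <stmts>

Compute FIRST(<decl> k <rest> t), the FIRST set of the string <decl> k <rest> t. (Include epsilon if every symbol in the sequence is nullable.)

Add FIRST(<decl>)\{epsilon} = { t }; <decl> is nullable, continue.
k is a terminal; add {k} and stop.

{ k, t }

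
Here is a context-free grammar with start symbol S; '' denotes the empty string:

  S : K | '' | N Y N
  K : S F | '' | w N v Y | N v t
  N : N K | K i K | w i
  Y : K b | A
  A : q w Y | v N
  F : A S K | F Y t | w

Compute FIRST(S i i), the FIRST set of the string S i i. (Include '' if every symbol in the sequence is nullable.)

Add FIRST(S)\{''} = { i, q, v, w }; S is nullable, continue.
i is a terminal; add {i} and stop.

{ i, q, v, w }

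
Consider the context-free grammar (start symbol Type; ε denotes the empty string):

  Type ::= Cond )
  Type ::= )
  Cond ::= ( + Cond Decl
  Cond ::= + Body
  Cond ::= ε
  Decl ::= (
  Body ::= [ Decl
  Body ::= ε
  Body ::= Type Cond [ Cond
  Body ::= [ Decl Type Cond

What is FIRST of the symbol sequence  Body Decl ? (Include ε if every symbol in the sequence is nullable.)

Add FIRST(Body)\{ε} = { (, ), +, [ }; Body is nullable, continue.
Add FIRST(Decl) = { ( }; Decl is not nullable, stop.

{ (, ), +, [ }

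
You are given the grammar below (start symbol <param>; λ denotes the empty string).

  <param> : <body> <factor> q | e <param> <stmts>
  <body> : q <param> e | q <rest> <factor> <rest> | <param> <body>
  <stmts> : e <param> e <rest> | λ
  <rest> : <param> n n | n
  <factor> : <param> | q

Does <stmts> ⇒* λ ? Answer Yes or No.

Yes

<stmts> has an λ-production, so <stmts> ⇒ λ.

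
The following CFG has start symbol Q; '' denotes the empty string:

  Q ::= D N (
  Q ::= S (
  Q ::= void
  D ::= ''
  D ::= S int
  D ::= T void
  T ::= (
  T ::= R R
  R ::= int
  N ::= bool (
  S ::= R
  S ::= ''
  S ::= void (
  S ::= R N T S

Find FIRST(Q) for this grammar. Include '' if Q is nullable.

From Q ::= D N (: D nullable, take FIRST(D) ∪ FIRST(N) = { (, bool, int, void }.
From Q ::= S (: S nullable, take FIRST(S) ∪ {(} = { (, int, void }.
Q ::= void contributes {void}.
Union: FIRST(Q) = { (, bool, int, void }.

{ (, bool, int, void }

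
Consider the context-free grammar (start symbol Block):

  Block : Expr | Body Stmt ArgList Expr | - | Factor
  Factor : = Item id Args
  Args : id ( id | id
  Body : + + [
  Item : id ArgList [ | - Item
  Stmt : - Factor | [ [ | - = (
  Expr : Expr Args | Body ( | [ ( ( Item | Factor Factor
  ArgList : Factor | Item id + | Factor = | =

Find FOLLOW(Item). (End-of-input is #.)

In Factor : = Item id Args: add FIRST(id Args) = { id }.
In Item : - Item: Item is at the end, add FOLLOW(Item) = { #, id }.
In Expr : [ ( ( Item: Item is at the end, add FOLLOW(Expr) = { #, id }.
In ArgList : Item id +: add FIRST(id +) = { id }.
Union: FOLLOW(Item) = { #, id }.

{ #, id }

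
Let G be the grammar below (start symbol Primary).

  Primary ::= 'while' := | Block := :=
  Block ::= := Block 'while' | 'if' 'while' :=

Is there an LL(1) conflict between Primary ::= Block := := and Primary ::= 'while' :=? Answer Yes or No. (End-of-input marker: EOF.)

FIRST(Block := :=) = { 'if', := } and FIRST('while' :=) = { 'while' }.
The FIRST sets are disjoint and neither alternative is nullable — no conflict.

No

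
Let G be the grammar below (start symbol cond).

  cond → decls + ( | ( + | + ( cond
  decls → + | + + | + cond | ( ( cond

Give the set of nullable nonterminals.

No nonterminal has an empty production or an RHS whose symbols are all nullable.

{ } (none)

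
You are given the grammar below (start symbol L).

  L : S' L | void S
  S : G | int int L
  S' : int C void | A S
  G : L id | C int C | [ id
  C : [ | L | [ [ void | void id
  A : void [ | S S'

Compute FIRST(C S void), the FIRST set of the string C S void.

Add FIRST(C) = { [, int, void }; C is not nullable, stop.

{ [, int, void }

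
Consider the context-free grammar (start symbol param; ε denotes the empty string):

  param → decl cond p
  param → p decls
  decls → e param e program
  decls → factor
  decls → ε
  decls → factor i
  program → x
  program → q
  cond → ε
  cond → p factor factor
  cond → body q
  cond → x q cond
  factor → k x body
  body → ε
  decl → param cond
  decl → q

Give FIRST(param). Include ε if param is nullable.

{ p, q }

From param → decl cond p: add FIRST(decl) = { p, q }.
param → p decls contributes {p}.
Union: FIRST(param) = { p, q }.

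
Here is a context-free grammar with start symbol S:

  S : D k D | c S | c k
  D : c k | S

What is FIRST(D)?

D : c k contributes {c}.
From D : S: add FIRST(S) = { c }.
Union: FIRST(D) = { c }.

{ c }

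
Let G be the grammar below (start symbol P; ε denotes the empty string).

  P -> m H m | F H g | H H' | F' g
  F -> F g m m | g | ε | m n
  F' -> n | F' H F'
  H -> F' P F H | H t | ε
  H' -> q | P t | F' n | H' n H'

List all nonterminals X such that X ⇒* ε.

Directly nullable (have an ε-production): F, H.
No other nonterminal has a production whose RHS symbols are all nullable.

{ F, H }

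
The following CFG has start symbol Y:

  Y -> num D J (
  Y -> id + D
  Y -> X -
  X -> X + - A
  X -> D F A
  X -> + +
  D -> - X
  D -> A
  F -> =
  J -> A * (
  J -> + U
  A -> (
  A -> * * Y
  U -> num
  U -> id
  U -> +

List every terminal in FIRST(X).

From X -> X + - A: add FIRST(X) = { (, *, +, - }.
From X -> D F A: add FIRST(D) = { (, *, - }.
X -> + + contributes {+}.
Union: FIRST(X) = { (, *, +, - }.

{ (, *, +, - }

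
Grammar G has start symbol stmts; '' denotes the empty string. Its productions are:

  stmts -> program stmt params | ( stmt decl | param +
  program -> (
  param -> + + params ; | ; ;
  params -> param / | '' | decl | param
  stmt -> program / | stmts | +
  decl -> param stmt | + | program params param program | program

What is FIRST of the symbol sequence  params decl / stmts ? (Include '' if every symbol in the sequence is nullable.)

Add FIRST(params)\{''} = { (, +, ; }; params is nullable, continue.
Add FIRST(decl) = { (, +, ; }; decl is not nullable, stop.

{ (, +, ; }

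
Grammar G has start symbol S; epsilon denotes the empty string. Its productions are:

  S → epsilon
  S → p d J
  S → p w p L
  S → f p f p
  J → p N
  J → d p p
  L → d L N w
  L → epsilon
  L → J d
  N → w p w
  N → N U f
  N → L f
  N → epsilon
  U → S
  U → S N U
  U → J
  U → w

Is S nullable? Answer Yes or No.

Yes

S has an epsilon-production, so S ⇒ epsilon.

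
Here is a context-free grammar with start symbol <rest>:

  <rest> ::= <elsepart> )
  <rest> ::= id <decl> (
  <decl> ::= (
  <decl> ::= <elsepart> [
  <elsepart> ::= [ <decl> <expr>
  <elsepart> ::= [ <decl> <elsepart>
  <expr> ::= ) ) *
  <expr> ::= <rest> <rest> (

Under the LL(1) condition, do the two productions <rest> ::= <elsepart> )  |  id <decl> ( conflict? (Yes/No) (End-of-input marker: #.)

FIRST(<elsepart> )) = { [ } and FIRST(id <decl> () = { id }.
The FIRST sets are disjoint and neither alternative is nullable — no conflict.

No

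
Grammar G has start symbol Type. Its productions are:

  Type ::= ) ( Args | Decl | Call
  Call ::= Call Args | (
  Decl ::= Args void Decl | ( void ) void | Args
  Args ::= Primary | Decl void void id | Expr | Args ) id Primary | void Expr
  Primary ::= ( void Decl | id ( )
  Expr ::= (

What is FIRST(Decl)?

From Decl ::= Args void Decl: add FIRST(Args) = { (, id, void }.
Decl ::= ( void ) void contributes {(}.
From Decl ::= Args: add FIRST(Args) = { (, id, void }.
Union: FIRST(Decl) = { (, id, void }.

{ (, id, void }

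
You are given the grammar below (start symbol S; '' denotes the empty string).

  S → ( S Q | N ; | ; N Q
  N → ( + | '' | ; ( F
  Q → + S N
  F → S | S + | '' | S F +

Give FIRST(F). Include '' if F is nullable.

{ (, ;, '' }

From F → S: add FIRST(S) = { (, ; }.
From F → S +: add FIRST(S) = { (, ; }.
F → '' contributes ''.
From F → S F +: add FIRST(S) = { (, ; }.
Union: FIRST(F) = { (, ;, '' }.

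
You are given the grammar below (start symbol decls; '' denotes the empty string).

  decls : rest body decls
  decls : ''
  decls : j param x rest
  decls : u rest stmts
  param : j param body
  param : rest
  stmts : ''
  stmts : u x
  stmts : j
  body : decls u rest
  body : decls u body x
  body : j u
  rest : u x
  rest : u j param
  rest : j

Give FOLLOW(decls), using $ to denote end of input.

decls is the start symbol, so $ ∈ FOLLOW(decls).
In decls : rest body decls: decls is at the end, add FOLLOW(decls) = { $, u }.
In body : decls u rest: add FIRST(u rest) = { u }.
In body : decls u body x: add FIRST(u body x) = { u }.
Union: FOLLOW(decls) = { $, u }.

{ $, u }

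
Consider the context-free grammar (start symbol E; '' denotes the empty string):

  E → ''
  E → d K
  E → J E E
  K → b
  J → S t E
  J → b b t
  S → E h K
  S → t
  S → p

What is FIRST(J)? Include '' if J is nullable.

From J → S t E: add FIRST(S) = { b, d, h, p, t }.
J → b b t contributes {b}.
Union: FIRST(J) = { b, d, h, p, t }.

{ b, d, h, p, t }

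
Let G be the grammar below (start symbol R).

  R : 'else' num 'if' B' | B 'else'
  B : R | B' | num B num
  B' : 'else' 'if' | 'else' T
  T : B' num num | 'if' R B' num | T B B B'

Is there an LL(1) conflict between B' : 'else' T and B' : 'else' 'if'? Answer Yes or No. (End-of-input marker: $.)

Yes

FIRST('else' T) = { 'else' } and FIRST('else' 'if') = { 'else' }.
Both contain 'else', so the two alternatives are not disjoint — LL(1) conflict.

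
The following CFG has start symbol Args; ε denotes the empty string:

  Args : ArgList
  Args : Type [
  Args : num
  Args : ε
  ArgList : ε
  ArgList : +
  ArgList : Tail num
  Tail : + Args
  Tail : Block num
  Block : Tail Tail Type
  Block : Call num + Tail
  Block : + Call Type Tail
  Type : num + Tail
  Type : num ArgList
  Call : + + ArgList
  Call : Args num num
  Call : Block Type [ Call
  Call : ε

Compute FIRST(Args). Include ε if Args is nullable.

From Args : ArgList: add FIRST(ArgList) = { +, num, ε } (including ε since ArgList is nullable).
From Args : Type [: add FIRST(Type) = { num }.
Args : num contributes {num}.
Args : ε contributes ε.
Union: FIRST(Args) = { +, num, ε }.

{ +, num, ε }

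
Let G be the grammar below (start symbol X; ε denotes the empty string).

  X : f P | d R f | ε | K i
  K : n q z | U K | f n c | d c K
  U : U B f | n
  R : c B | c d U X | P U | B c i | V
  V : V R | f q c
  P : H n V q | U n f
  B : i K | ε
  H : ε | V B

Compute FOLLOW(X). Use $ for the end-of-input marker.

{ $, c, f, i, n, q }

X is the start symbol, so $ ∈ FOLLOW(X).
In R : c d U X: X is at the end, add FOLLOW(R) = { c, f, i, n, q }.
Union: FOLLOW(X) = { $, c, f, i, n, q }.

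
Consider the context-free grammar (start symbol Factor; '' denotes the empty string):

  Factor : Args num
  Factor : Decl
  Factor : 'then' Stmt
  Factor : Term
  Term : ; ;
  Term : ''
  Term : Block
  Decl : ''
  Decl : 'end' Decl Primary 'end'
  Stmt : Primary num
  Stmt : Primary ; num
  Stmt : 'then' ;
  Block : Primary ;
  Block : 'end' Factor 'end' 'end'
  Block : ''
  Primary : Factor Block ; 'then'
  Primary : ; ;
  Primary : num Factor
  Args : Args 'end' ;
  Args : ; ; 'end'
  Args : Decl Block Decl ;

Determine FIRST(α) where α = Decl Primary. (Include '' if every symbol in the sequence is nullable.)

{ 'end', 'then', ;, num }

Add FIRST(Decl)\{''} = { 'end' }; Decl is nullable, continue.
Add FIRST(Primary) = { 'end', 'then', ;, num }; Primary is not nullable, stop.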